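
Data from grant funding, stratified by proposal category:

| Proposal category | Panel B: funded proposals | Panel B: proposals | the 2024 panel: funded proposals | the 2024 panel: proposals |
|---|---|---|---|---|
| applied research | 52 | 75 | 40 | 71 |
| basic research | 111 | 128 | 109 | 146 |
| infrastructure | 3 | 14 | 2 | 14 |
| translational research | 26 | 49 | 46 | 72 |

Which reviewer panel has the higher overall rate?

Applied research: Panel B 52/75 = 69.3%, the 2024 panel 40/71 = 56.3% → Panel B
Basic research: Panel B 111/128 = 86.7%, the 2024 panel 109/146 = 74.7% → Panel B
Infrastructure: Panel B 3/14 = 21.4%, the 2024 panel 2/14 = 14.3% → Panel B
Translational research: Panel B 26/49 = 53.1%, the 2024 panel 46/72 = 63.9% → the 2024 panel
Overall: Panel B 192/266 = 72.2%, the 2024 panel 197/303 = 65.0% → Panel B
(Neither sweeps every proposal group, but Panel B has the higher pooled rate.)

Panel B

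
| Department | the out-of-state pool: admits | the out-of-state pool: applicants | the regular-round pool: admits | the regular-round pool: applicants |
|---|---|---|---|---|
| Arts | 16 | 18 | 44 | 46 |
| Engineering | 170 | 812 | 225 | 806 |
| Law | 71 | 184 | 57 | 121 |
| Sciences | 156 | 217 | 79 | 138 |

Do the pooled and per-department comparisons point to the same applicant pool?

No

Arts: the out-of-state pool 16/18 = 88.9%, the regular-round pool 44/46 = 95.7% → the regular-round pool
Engineering: the out-of-state pool 170/812 = 20.9%, the regular-round pool 225/806 = 27.9% → the regular-round pool
Law: the out-of-state pool 71/184 = 38.6%, the regular-round pool 57/121 = 47.1% → the regular-round pool
Sciences: the out-of-state pool 156/217 = 71.9%, the regular-round pool 79/138 = 57.2% → the out-of-state pool
Overall: the out-of-state pool 413/1231 = 33.5%, the regular-round pool 405/1111 = 36.5% → the regular-round pool
Neither sweeps: the out-of-state pool wins 1 of 4 groups, the regular-round pool wins 3. The regular-round pool wins overall but not every group — no Simpson reversal.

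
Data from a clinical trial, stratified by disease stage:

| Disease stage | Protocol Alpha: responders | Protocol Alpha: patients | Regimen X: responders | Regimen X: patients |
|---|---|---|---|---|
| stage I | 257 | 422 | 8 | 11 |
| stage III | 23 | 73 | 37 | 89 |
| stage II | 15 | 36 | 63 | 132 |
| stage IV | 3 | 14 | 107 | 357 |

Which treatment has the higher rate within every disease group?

Regimen X

Stage I: Protocol Alpha 257/422 = 60.9%, Regimen X 8/11 = 72.7% → Regimen X
Stage III: Protocol Alpha 23/73 = 31.5%, Regimen X 37/89 = 41.6% → Regimen X
Stage II: Protocol Alpha 15/36 = 41.7%, Regimen X 63/132 = 47.7% → Regimen X
Stage IV: Protocol Alpha 3/14 = 21.4%, Regimen X 107/357 = 30.0% → Regimen X
Regimen X has the higher rate in all 4 groups.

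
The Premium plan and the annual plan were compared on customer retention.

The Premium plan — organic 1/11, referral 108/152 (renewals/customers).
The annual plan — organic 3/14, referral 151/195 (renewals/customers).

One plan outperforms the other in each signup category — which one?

Organic: the Premium plan 1/11 = 9.1%, the annual plan 3/14 = 21.4% → the annual plan
Referral: the Premium plan 108/152 = 71.1%, the annual plan 151/195 = 77.4% → the annual plan
The annual plan has the higher rate in both groups.

the annual plan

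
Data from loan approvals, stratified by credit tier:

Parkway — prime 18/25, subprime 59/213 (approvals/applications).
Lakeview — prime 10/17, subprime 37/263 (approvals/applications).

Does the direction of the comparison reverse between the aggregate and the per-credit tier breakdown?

Prime: Parkway 18/25 = 72.0%, Lakeview 10/17 = 58.8% → Parkway
Subprime: Parkway 59/213 = 27.7%, Lakeview 37/263 = 14.1% → Parkway
Overall: Parkway 77/238 = 32.4%, Lakeview 47/280 = 16.8% → Parkway
Parkway wins overall and in every credit group — no reversal.

No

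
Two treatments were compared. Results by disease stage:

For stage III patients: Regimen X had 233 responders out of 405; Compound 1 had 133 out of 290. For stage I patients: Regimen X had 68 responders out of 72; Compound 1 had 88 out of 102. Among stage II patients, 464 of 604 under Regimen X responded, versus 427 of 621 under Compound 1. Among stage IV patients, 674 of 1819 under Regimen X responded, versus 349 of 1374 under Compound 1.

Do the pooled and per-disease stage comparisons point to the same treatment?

Yes

Stage III: Regimen X 233/405 = 57.5%, Compound 1 133/290 = 45.9% → Regimen X
Stage I: Regimen X 68/72 = 94.4%, Compound 1 88/102 = 86.3% → Regimen X
Stage II: Regimen X 464/604 = 76.8%, Compound 1 427/621 = 68.8% → Regimen X
Stage IV: Regimen X 674/1819 = 37.1%, Compound 1 349/1374 = 25.4% → Regimen X
Overall: Regimen X 1439/2900 = 49.6%, Compound 1 997/2387 = 41.8% → Regimen X
Regimen X wins overall and in every disease group — no reversal.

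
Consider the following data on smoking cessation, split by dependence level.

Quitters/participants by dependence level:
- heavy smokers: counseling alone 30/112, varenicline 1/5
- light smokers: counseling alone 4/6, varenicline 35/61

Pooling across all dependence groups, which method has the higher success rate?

Heavy smokers: counseling alone 30/112 = 26.8%, varenicline 1/5 = 20.0% → counseling alone
Light smokers: counseling alone 4/6 = 66.7%, varenicline 35/61 = 57.4% → counseling alone
Overall: counseling alone 34/118 = 28.8%, varenicline 36/66 = 54.5% → varenicline
(Counseling alone wins every dependence group but varenicline wins overall — counseling alone's participants skew toward the low-rate heavy smokers group.)

varenicline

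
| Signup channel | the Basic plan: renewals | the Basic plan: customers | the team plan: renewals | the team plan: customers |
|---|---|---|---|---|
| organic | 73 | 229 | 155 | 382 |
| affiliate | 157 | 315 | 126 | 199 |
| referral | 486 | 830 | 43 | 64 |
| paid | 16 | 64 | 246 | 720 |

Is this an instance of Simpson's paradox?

Organic: the Basic plan 73/229 = 31.9%, the team plan 155/382 = 40.6% → the team plan
Affiliate: the Basic plan 157/315 = 49.8%, the team plan 126/199 = 63.3% → the team plan
Referral: the Basic plan 486/830 = 58.6%, the team plan 43/64 = 67.2% → the team plan
Paid: the Basic plan 16/64 = 25.0%, the team plan 246/720 = 34.2% → the team plan
Overall: the Basic plan 732/1438 = 50.9%, the team plan 570/1365 = 41.8% → the Basic plan
The team plan wins each signup group but the Basic plan wins overall — the comparison reverses. The team plan's customers skew toward paid, which has a lower base rate.

Yes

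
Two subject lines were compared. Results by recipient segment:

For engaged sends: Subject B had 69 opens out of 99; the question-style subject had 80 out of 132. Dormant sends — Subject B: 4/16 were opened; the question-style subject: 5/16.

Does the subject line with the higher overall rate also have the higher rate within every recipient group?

No

Engaged: Subject B 69/99 = 69.7%, the question-style subject 80/132 = 60.6% → Subject B
Dormant: Subject B 4/16 = 25.0%, the question-style subject 5/16 = 31.2% → the question-style subject
Overall: Subject B 73/115 = 63.5%, the question-style subject 85/148 = 57.4% → Subject B
Neither sweeps: Subject B wins 1 of 2 groups, the question-style subject wins 1. Subject B wins overall but not every group — no Simpson reversal.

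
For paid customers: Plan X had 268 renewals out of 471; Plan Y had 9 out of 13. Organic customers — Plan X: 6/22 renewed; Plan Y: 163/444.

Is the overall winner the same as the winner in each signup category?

No

Paid: Plan X 268/471 = 56.9%, Plan Y 9/13 = 69.2% → Plan Y
Organic: Plan X 6/22 = 27.3%, Plan Y 163/444 = 36.7% → Plan Y
Overall: Plan X 274/493 = 55.6%, Plan Y 172/457 = 37.6% → Plan X
Plan Y wins each signup group but Plan X wins overall — the comparison reverses. Plan Y's customers skew toward organic, which has a lower base rate.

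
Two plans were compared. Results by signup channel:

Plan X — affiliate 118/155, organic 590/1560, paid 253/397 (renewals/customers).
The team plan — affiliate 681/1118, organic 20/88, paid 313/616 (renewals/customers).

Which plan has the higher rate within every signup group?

Affiliate: Plan X 118/155 = 76.1%, the team plan 681/1118 = 60.9% → Plan X
Organic: Plan X 590/1560 = 37.8%, the team plan 20/88 = 22.7% → Plan X
Paid: Plan X 253/397 = 63.7%, the team plan 313/616 = 50.8% → Plan X
Plan X has the higher rate in all 3 groups.

Plan X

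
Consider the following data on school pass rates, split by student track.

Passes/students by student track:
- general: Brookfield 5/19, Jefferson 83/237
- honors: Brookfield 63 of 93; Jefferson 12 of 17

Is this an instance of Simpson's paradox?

General: Brookfield 5/19 = 26.3%, Jefferson 83/237 = 35.0% → Jefferson
Honors: Brookfield 63/93 = 67.7%, Jefferson 12/17 = 70.6% → Jefferson
Overall: Brookfield 68/112 = 60.7%, Jefferson 95/254 = 37.4% → Brookfield
Jefferson wins each student group but Brookfield wins overall — the comparison reverses. Jefferson's students skew toward general, which has a lower base rate.

Yes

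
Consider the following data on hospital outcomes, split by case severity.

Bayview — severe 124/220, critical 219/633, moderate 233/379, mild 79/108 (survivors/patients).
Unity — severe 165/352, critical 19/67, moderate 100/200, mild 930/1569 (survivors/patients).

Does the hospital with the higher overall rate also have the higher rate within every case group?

Severe: Bayview 124/220 = 56.4%, Unity 165/352 = 46.9% → Bayview
Critical: Bayview 219/633 = 34.6%, Unity 19/67 = 28.4% → Bayview
Moderate: Bayview 233/379 = 61.5%, Unity 100/200 = 50.0% → Bayview
Mild: Bayview 79/108 = 73.1%, Unity 930/1569 = 59.3% → Bayview
Overall: Bayview 655/1340 = 48.9%, Unity 1214/2188 = 55.5% → Unity
Bayview wins each case group but Unity wins overall — the comparison reverses. Bayview's patients skew toward critical, which has a lower base rate.

No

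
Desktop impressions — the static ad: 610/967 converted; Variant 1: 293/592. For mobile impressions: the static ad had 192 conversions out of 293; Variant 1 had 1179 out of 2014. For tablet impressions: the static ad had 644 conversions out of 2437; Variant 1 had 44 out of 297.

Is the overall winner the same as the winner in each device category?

Desktop: the static ad 610/967 = 63.1%, Variant 1 293/592 = 49.5% → the static ad
Mobile: the static ad 192/293 = 65.5%, Variant 1 1179/2014 = 58.5% → the static ad
Tablet: the static ad 644/2437 = 26.4%, Variant 1 44/297 = 14.8% → the static ad
Overall: the static ad 1446/3697 = 39.1%, Variant 1 1516/2903 = 52.2% → Variant 1
The static ad wins each device group but Variant 1 wins overall — the comparison reverses. The static ad's impressions skew toward tablet, which has a lower base rate.

No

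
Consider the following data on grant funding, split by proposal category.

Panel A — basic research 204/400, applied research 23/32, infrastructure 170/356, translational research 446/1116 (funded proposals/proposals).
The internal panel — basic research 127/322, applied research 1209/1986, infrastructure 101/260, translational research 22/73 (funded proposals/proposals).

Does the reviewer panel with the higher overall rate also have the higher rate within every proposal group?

Basic research: Panel A 204/400 = 51.0%, the internal panel 127/322 = 39.4% → Panel A
Applied research: Panel A 23/32 = 71.9%, the internal panel 1209/1986 = 60.9% → Panel A
Infrastructure: Panel A 170/356 = 47.8%, the internal panel 101/260 = 38.8% → Panel A
Translational research: Panel A 446/1116 = 40.0%, the internal panel 22/73 = 30.1% → Panel A
Overall: Panel A 843/1904 = 44.3%, the internal panel 1459/2641 = 55.2% → the internal panel
Panel A wins each proposal group but the internal panel wins overall — the comparison reverses. Panel A's proposals skew toward translational research, which has a lower base rate.

No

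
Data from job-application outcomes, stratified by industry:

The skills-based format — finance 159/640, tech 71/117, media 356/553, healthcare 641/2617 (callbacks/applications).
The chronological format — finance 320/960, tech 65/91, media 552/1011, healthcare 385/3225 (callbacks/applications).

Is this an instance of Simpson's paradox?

Finance: the skills-based format 159/640 = 24.8%, the chronological format 320/960 = 33.3% → the chronological format
Tech: the skills-based format 71/117 = 60.7%, the chronological format 65/91 = 71.4% → the chronological format
Media: the skills-based format 356/553 = 64.4%, the chronological format 552/1011 = 54.6% → the skills-based format
Healthcare: the skills-based format 641/2617 = 24.5%, the chronological format 385/3225 = 11.9% → the skills-based format
Overall: the skills-based format 1227/3927 = 31.2%, the chronological format 1322/5287 = 25.0% → the skills-based format
Neither sweeps: the skills-based format wins 2 of 4 groups, the chronological format wins 2. The skills-based format wins overall but not every group — no Simpson reversal.

No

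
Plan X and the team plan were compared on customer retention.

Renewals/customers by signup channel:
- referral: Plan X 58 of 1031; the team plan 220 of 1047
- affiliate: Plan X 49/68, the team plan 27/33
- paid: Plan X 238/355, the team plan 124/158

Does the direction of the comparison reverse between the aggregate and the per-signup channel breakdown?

Referral: Plan X 58/1031 = 5.6%, the team plan 220/1047 = 21.0% → the team plan
Affiliate: Plan X 49/68 = 72.1%, the team plan 27/33 = 81.8% → the team plan
Paid: Plan X 238/355 = 67.0%, the team plan 124/158 = 78.5% → the team plan
Overall: Plan X 345/1454 = 23.7%, the team plan 371/1238 = 30.0% → the team plan
The team plan wins overall and in every signup group — no reversal.

No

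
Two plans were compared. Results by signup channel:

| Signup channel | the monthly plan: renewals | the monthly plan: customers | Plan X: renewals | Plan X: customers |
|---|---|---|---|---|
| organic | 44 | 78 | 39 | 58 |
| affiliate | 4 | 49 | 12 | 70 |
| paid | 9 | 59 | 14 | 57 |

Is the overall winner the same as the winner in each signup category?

Organic: the monthly plan 44/78 = 56.4%, Plan X 39/58 = 67.2% → Plan X
Affiliate: the monthly plan 4/49 = 8.2%, Plan X 12/70 = 17.1% → Plan X
Paid: the monthly plan 9/59 = 15.3%, Plan X 14/57 = 24.6% → Plan X
Overall: the monthly plan 57/186 = 30.6%, Plan X 65/185 = 35.1% → Plan X
Plan X wins overall and in every signup group — no reversal.

Yes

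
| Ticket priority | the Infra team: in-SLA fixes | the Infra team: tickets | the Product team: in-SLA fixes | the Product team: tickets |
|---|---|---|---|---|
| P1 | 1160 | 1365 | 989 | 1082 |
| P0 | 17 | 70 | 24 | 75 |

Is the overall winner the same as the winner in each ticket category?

P1: the Infra team 1160/1365 = 85.0%, the Product team 989/1082 = 91.4% → the Product team
P0: the Infra team 17/70 = 24.3%, the Product team 24/75 = 32.0% → the Product team
Overall: the Infra team 1177/1435 = 82.0%, the Product team 1013/1157 = 87.6% → the Product team
The Product team wins overall and in every ticket group — no reversal.

Yes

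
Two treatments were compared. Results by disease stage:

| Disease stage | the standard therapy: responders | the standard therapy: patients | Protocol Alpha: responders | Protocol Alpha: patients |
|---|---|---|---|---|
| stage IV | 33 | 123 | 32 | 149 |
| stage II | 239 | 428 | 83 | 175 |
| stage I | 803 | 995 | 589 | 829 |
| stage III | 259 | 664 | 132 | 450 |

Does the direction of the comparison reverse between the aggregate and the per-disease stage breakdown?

No

Stage IV: the standard therapy 33/123 = 26.8%, Protocol Alpha 32/149 = 21.5% → the standard therapy
Stage II: the standard therapy 239/428 = 55.8%, Protocol Alpha 83/175 = 47.4% → the standard therapy
Stage I: the standard therapy 803/995 = 80.7%, Protocol Alpha 589/829 = 71.0% → the standard therapy
Stage III: the standard therapy 259/664 = 39.0%, Protocol Alpha 132/450 = 29.3% → the standard therapy
Overall: the standard therapy 1334/2210 = 60.4%, Protocol Alpha 836/1603 = 52.2% → the standard therapy
The standard therapy wins overall and in every disease group — no reversal.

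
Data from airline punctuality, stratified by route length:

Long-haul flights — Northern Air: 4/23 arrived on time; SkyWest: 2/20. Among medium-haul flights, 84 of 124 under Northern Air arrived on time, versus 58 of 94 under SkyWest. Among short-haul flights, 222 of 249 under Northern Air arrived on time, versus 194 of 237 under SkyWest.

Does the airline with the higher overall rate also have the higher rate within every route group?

Yes

Long-haul: Northern Air 4/23 = 17.4%, SkyWest 2/20 = 10.0% → Northern Air
Medium-haul: Northern Air 84/124 = 67.7%, SkyWest 58/94 = 61.7% → Northern Air
Short-haul: Northern Air 222/249 = 89.2%, SkyWest 194/237 = 81.9% → Northern Air
Overall: Northern Air 310/396 = 78.3%, SkyWest 254/351 = 72.4% → Northern Air
Northern Air wins overall and in every route group — no reversal.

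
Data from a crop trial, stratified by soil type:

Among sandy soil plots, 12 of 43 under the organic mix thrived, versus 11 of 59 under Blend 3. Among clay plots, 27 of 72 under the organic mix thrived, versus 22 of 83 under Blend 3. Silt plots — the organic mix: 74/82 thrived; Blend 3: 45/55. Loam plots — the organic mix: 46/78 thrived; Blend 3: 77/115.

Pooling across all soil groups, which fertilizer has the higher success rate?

Sandy soil: the organic mix 12/43 = 27.9%, Blend 3 11/59 = 18.6% → the organic mix
Clay: the organic mix 27/72 = 37.5%, Blend 3 22/83 = 26.5% → the organic mix
Silt: the organic mix 74/82 = 90.2%, Blend 3 45/55 = 81.8% → the organic mix
Loam: the organic mix 46/78 = 59.0%, Blend 3 77/115 = 67.0% → Blend 3
Overall: the organic mix 159/275 = 57.8%, Blend 3 155/312 = 49.7% → the organic mix
(Neither sweeps every soil group, but the organic mix has the higher pooled rate.)

the organic mix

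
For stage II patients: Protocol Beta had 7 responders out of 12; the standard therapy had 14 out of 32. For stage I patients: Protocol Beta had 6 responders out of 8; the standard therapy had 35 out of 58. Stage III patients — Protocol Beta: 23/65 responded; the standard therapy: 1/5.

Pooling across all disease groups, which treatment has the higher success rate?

the standard therapy

Stage II: Protocol Beta 7/12 = 58.3%, the standard therapy 14/32 = 43.8% → Protocol Beta
Stage I: Protocol Beta 6/8 = 75.0%, the standard therapy 35/58 = 60.3% → Protocol Beta
Stage III: Protocol Beta 23/65 = 35.4%, the standard therapy 1/5 = 20.0% → Protocol Beta
Overall: Protocol Beta 36/85 = 42.4%, the standard therapy 50/95 = 52.6% → the standard therapy
(Protocol Beta wins every disease group but the standard therapy wins overall — Protocol Beta's patients skew toward the low-rate stage III group.)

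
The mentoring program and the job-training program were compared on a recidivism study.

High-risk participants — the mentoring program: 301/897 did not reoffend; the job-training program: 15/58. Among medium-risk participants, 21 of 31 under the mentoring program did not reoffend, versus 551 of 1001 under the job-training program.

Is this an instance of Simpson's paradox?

Yes

High-risk: the mentoring program 301/897 = 33.6%, the job-training program 15/58 = 25.9% → the mentoring program
Medium-risk: the mentoring program 21/31 = 67.7%, the job-training program 551/1001 = 55.0% → the mentoring program
Overall: the mentoring program 322/928 = 34.7%, the job-training program 566/1059 = 53.4% → the job-training program
The mentoring program wins each risk group but the job-training program wins overall — the comparison reverses. The mentoring program's participants skew toward high-risk, which has a lower base rate.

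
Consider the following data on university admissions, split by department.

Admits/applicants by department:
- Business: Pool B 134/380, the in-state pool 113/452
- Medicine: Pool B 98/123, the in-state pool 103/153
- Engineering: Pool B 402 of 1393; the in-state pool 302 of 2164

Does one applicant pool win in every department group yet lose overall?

No

Business: Pool B 134/380 = 35.3%, the in-state pool 113/452 = 25.0% → Pool B
Medicine: Pool B 98/123 = 79.7%, the in-state pool 103/153 = 67.3% → Pool B
Engineering: Pool B 402/1393 = 28.9%, the in-state pool 302/2164 = 14.0% → Pool B
Overall: Pool B 634/1896 = 33.4%, the in-state pool 518/2769 = 18.7% → Pool B
Pool B wins overall and in every department group — no reversal.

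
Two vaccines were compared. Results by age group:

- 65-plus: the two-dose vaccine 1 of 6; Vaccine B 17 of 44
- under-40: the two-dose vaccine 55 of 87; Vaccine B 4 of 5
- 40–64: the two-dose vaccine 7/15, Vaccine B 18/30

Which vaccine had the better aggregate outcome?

65-plus: the two-dose vaccine 1/6 = 16.7%, Vaccine B 17/44 = 38.6% → Vaccine B
Under-40: the two-dose vaccine 55/87 = 63.2%, Vaccine B 4/5 = 80.0% → Vaccine B
40–64: the two-dose vaccine 7/15 = 46.7%, Vaccine B 18/30 = 60.0% → Vaccine B
Overall: the two-dose vaccine 63/108 = 58.3%, Vaccine B 39/79 = 49.4% → the two-dose vaccine
(Vaccine B wins every age group but the two-dose vaccine wins overall — Vaccine B's recipients skew toward the low-rate 65-plus group.)

the two-dose vaccine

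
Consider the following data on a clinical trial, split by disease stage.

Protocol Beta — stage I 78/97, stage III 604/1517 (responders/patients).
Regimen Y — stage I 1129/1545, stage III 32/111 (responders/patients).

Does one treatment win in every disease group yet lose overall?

Yes

Stage I: Protocol Beta 78/97 = 80.4%, Regimen Y 1129/1545 = 73.1% → Protocol Beta
Stage III: Protocol Beta 604/1517 = 39.8%, Regimen Y 32/111 = 28.8% → Protocol Beta
Overall: Protocol Beta 682/1614 = 42.3%, Regimen Y 1161/1656 = 70.1% → Regimen Y
Protocol Beta wins each disease group but Regimen Y wins overall — the comparison reverses. Protocol Beta's patients skew toward stage III, which has a lower base rate.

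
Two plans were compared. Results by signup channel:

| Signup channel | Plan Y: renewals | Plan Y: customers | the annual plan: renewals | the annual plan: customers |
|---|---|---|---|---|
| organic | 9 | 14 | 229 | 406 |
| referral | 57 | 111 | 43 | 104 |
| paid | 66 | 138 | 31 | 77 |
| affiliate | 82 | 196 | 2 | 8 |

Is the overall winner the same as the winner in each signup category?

No

Organic: Plan Y 9/14 = 64.3%, the annual plan 229/406 = 56.4% → Plan Y
Referral: Plan Y 57/111 = 51.4%, the annual plan 43/104 = 41.3% → Plan Y
Paid: Plan Y 66/138 = 47.8%, the annual plan 31/77 = 40.3% → Plan Y
Affiliate: Plan Y 82/196 = 41.8%, the annual plan 2/8 = 25.0% → Plan Y
Overall: Plan Y 214/459 = 46.6%, the annual plan 305/595 = 51.3% → the annual plan
Plan Y wins each signup group but the annual plan wins overall — the comparison reverses. Plan Y's customers skew toward affiliate, which has a lower base rate.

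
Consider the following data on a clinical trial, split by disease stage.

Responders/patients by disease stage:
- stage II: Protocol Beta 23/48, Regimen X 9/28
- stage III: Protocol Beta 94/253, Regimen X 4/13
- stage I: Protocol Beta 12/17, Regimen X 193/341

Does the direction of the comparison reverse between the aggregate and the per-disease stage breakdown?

Stage II: Protocol Beta 23/48 = 47.9%, Regimen X 9/28 = 32.1% → Protocol Beta
Stage III: Protocol Beta 94/253 = 37.2%, Regimen X 4/13 = 30.8% → Protocol Beta
Stage I: Protocol Beta 12/17 = 70.6%, Regimen X 193/341 = 56.6% → Protocol Beta
Overall: Protocol Beta 129/318 = 40.6%, Regimen X 206/382 = 53.9% → Regimen X
Protocol Beta wins each disease group but Regimen X wins overall — the comparison reverses. Protocol Beta's patients skew toward stage III, which has a lower base rate.

Yes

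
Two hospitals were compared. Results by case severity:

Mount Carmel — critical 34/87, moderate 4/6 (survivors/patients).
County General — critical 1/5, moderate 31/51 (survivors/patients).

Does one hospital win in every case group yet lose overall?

Critical: Mount Carmel 34/87 = 39.1%, County General 1/5 = 20.0% → Mount Carmel
Moderate: Mount Carmel 4/6 = 66.7%, County General 31/51 = 60.8% → Mount Carmel
Overall: Mount Carmel 38/93 = 40.9%, County General 32/56 = 57.1% → County General
Mount Carmel wins each case group but County General wins overall — the comparison reverses. Mount Carmel's patients skew toward critical, which has a lower base rate.

Yes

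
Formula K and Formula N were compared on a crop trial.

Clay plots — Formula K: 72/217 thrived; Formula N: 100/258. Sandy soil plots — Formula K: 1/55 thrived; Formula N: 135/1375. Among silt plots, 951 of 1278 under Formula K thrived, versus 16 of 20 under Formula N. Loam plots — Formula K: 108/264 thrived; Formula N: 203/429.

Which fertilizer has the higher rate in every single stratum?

Clay: Formula K 72/217 = 33.2%, Formula N 100/258 = 38.8% → Formula N
Sandy soil: Formula K 1/55 = 1.8%, Formula N 135/1375 = 9.8% → Formula N
Silt: Formula K 951/1278 = 74.4%, Formula N 16/20 = 80.0% → Formula N
Loam: Formula K 108/264 = 40.9%, Formula N 203/429 = 47.3% → Formula N
Formula N has the higher rate in all 4 groups.

Formula N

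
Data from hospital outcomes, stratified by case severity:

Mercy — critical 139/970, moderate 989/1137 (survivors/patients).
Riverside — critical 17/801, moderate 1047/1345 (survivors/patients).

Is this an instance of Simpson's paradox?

No

Critical: Mercy 139/970 = 14.3%, Riverside 17/801 = 2.1% → Mercy
Moderate: Mercy 989/1137 = 87.0%, Riverside 1047/1345 = 77.8% → Mercy
Overall: Mercy 1128/2107 = 53.5%, Riverside 1064/2146 = 49.6% → Mercy
Mercy wins overall and in every case group — no reversal.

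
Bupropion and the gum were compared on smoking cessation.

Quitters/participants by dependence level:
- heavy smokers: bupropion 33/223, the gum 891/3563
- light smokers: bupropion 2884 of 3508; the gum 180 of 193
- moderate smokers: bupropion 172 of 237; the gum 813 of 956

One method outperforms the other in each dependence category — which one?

the gum

Heavy smokers: bupropion 33/223 = 14.8%, the gum 891/3563 = 25.0% → the gum
Light smokers: bupropion 2884/3508 = 82.2%, the gum 180/193 = 93.3% → the gum
Moderate smokers: bupropion 172/237 = 72.6%, the gum 813/956 = 85.0% → the gum
The gum has the higher rate in all 3 groups.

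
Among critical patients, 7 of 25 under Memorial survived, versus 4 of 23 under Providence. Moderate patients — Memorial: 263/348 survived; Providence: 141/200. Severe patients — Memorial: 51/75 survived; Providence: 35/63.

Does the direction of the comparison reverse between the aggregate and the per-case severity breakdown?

Critical: Memorial 7/25 = 28.0%, Providence 4/23 = 17.4% → Memorial
Moderate: Memorial 263/348 = 75.6%, Providence 141/200 = 70.5% → Memorial
Severe: Memorial 51/75 = 68.0%, Providence 35/63 = 55.6% → Memorial
Overall: Memorial 321/448 = 71.7%, Providence 180/286 = 62.9% → Memorial
Memorial wins overall and in every case group — no reversal.

No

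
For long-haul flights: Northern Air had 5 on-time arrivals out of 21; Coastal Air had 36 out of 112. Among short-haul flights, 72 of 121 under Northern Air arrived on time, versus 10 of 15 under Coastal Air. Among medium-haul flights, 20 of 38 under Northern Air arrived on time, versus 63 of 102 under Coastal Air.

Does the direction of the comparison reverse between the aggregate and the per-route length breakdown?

Yes

Long-haul: Northern Air 5/21 = 23.8%, Coastal Air 36/112 = 32.1% → Coastal Air
Short-haul: Northern Air 72/121 = 59.5%, Coastal Air 10/15 = 66.7% → Coastal Air
Medium-haul: Northern Air 20/38 = 52.6%, Coastal Air 63/102 = 61.8% → Coastal Air
Overall: Northern Air 97/180 = 53.9%, Coastal Air 109/229 = 47.6% → Northern Air
Coastal Air wins each route group but Northern Air wins overall — the comparison reverses. Coastal Air's flights skew toward long-haul, which has a lower base rate.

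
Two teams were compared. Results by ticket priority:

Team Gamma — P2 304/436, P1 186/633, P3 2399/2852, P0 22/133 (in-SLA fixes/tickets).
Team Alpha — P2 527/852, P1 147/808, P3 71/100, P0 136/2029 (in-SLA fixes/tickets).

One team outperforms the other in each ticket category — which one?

P2: Team Gamma 304/436 = 69.7%, Team Alpha 527/852 = 61.9% → Team Gamma
P1: Team Gamma 186/633 = 29.4%, Team Alpha 147/808 = 18.2% → Team Gamma
P3: Team Gamma 2399/2852 = 84.1%, Team Alpha 71/100 = 71.0% → Team Gamma
P0: Team Gamma 22/133 = 16.5%, Team Alpha 136/2029 = 6.7% → Team Gamma
Team Gamma has the higher rate in all 4 groups.

Team Gamma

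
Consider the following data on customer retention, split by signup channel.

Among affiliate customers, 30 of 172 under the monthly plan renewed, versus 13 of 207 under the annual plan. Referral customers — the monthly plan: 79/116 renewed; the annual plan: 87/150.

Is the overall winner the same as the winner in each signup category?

Affiliate: the monthly plan 30/172 = 17.4%, the annual plan 13/207 = 6.3% → the monthly plan
Referral: the monthly plan 79/116 = 68.1%, the annual plan 87/150 = 58.0% → the monthly plan
Overall: the monthly plan 109/288 = 37.8%, the annual plan 100/357 = 28.0% → the monthly plan
The monthly plan wins overall and in every signup group — no reversal.

Yes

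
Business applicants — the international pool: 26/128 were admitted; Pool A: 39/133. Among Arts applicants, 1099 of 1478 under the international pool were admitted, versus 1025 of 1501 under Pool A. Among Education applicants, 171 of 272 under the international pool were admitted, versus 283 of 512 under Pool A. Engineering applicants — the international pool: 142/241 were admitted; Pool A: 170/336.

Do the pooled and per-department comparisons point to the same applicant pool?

No

Business: the international pool 26/128 = 20.3%, Pool A 39/133 = 29.3% → Pool A
Arts: the international pool 1099/1478 = 74.4%, Pool A 1025/1501 = 68.3% → the international pool
Education: the international pool 171/272 = 62.9%, Pool A 283/512 = 55.3% → the international pool
Engineering: the international pool 142/241 = 58.9%, Pool A 170/336 = 50.6% → the international pool
Overall: the international pool 1438/2119 = 67.9%, Pool A 1517/2482 = 61.1% → the international pool
Neither sweeps: the international pool wins 3 of 4 groups, Pool A wins 1. The international pool wins overall but not every group — no Simpson reversal.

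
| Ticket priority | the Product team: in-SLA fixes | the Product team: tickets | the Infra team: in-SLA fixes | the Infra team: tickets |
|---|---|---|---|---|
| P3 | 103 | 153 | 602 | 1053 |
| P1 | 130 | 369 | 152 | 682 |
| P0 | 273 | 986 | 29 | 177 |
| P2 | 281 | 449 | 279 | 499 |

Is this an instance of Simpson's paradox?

Yes

P3: the Product team 103/153 = 67.3%, the Infra team 602/1053 = 57.2% → the Product team
P1: the Product team 130/369 = 35.2%, the Infra team 152/682 = 22.3% → the Product team
P0: the Product team 273/986 = 27.7%, the Infra team 29/177 = 16.4% → the Product team
P2: the Product team 281/449 = 62.6%, the Infra team 279/499 = 55.9% → the Product team
Overall: the Product team 787/1957 = 40.2%, the Infra team 1062/2411 = 44.0% → the Infra team
The Product team wins each ticket group but the Infra team wins overall — the comparison reverses. The Product team's tickets skew toward P0, which has a lower base rate.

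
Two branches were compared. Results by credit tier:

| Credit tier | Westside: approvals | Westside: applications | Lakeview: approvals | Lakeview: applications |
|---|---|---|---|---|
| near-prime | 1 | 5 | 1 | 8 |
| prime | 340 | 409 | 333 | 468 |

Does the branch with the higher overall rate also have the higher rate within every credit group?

Near-prime: Westside 1/5 = 20.0%, Lakeview 1/8 = 12.5% → Westside
Prime: Westside 340/409 = 83.1%, Lakeview 333/468 = 71.2% → Westside
Overall: Westside 341/414 = 82.4%, Lakeview 334/476 = 70.2% → Westside
Westside wins overall and in every credit group — no reversal.

Yes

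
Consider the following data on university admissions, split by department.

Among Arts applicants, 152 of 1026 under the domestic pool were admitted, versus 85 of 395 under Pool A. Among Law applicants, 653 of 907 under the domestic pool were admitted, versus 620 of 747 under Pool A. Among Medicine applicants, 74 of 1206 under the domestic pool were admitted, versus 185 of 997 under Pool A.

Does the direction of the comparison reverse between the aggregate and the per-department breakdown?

No

Arts: the domestic pool 152/1026 = 14.8%, Pool A 85/395 = 21.5% → Pool A
Law: the domestic pool 653/907 = 72.0%, Pool A 620/747 = 83.0% → Pool A
Medicine: the domestic pool 74/1206 = 6.1%, Pool A 185/997 = 18.6% → Pool A
Overall: the domestic pool 879/3139 = 28.0%, Pool A 890/2139 = 41.6% → Pool A
Pool A wins overall and in every department group — no reversal.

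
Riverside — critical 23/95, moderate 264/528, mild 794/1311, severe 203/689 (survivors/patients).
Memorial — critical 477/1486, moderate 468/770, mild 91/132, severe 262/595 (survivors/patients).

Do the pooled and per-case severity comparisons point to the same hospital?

Critical: Riverside 23/95 = 24.2%, Memorial 477/1486 = 32.1% → Memorial
Moderate: Riverside 264/528 = 50.0%, Memorial 468/770 = 60.8% → Memorial
Mild: Riverside 794/1311 = 60.6%, Memorial 91/132 = 68.9% → Memorial
Severe: Riverside 203/689 = 29.5%, Memorial 262/595 = 44.0% → Memorial
Overall: Riverside 1284/2623 = 49.0%, Memorial 1298/2983 = 43.5% → Riverside
Memorial wins each case group but Riverside wins overall — the comparison reverses. Memorial's patients skew toward critical, which has a lower base rate.

No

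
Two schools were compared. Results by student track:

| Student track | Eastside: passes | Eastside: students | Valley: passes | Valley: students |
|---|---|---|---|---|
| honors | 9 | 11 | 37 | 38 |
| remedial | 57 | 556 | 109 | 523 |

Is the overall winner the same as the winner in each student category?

Honors: Eastside 9/11 = 81.8%, Valley 37/38 = 97.4% → Valley
Remedial: Eastside 57/556 = 10.3%, Valley 109/523 = 20.8% → Valley
Overall: Eastside 66/567 = 11.6%, Valley 146/561 = 26.0% → Valley
Valley wins overall and in every student group — no reversal.

Yes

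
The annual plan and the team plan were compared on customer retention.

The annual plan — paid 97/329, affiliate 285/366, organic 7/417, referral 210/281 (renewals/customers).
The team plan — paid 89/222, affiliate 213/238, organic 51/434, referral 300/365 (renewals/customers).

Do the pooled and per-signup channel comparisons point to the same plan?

Yes

Paid: the annual plan 97/329 = 29.5%, the team plan 89/222 = 40.1% → the team plan
Affiliate: the annual plan 285/366 = 77.9%, the team plan 213/238 = 89.5% → the team plan
Organic: the annual plan 7/417 = 1.7%, the team plan 51/434 = 11.8% → the team plan
Referral: the annual plan 210/281 = 74.7%, the team plan 300/365 = 82.2% → the team plan
Overall: the annual plan 599/1393 = 43.0%, the team plan 653/1259 = 51.9% → the team plan
The team plan wins overall and in every signup group — no reversal.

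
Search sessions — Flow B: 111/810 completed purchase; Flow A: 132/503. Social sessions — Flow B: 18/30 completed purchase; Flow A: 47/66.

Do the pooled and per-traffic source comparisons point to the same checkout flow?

Yes

Search: Flow B 111/810 = 13.7%, Flow A 132/503 = 26.2% → Flow A
Social: Flow B 18/30 = 60.0%, Flow A 47/66 = 71.2% → Flow A
Overall: Flow B 129/840 = 15.4%, Flow A 179/569 = 31.5% → Flow A
Flow A wins overall and in every traffic group — no reversal.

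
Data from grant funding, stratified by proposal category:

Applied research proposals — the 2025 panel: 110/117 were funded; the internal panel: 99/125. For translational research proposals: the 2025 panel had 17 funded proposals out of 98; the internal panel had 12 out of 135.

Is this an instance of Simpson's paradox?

Applied research: the 2025 panel 110/117 = 94.0%, the internal panel 99/125 = 79.2% → the 2025 panel
Translational research: the 2025 panel 17/98 = 17.3%, the internal panel 12/135 = 8.9% → the 2025 panel
Overall: the 2025 panel 127/215 = 59.1%, the internal panel 111/260 = 42.7% → the 2025 panel
The 2025 panel wins overall and in every proposal group — no reversal.

No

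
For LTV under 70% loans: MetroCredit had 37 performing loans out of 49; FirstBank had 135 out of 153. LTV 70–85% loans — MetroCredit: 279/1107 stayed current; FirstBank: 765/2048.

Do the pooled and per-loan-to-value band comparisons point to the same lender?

LTV under 70%: MetroCredit 37/49 = 75.5%, FirstBank 135/153 = 88.2% → FirstBank
LTV 70–85%: MetroCredit 279/1107 = 25.2%, FirstBank 765/2048 = 37.4% → FirstBank
Overall: MetroCredit 316/1156 = 27.3%, FirstBank 900/2201 = 40.9% → FirstBank
FirstBank wins overall and in every loan-to-value group — no reversal.

Yes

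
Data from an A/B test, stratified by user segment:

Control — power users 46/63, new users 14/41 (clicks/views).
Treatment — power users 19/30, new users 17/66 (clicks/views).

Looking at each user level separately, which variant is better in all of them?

Power users: Control 46/63 = 73.0%, Treatment 19/30 = 63.3% → Control
New users: Control 14/41 = 34.1%, Treatment 17/66 = 25.8% → Control
Control has the higher rate in both groups.

Control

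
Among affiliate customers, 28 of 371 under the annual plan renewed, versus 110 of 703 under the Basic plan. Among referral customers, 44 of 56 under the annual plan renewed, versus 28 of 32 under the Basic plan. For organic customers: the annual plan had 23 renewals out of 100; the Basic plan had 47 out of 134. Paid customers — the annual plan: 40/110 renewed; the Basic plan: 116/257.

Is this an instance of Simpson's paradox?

Affiliate: the annual plan 28/371 = 7.5%, the Basic plan 110/703 = 15.6% → the Basic plan
Referral: the annual plan 44/56 = 78.6%, the Basic plan 28/32 = 87.5% → the Basic plan
Organic: the annual plan 23/100 = 23.0%, the Basic plan 47/134 = 35.1% → the Basic plan
Paid: the annual plan 40/110 = 36.4%, the Basic plan 116/257 = 45.1% → the Basic plan
Overall: the annual plan 135/637 = 21.2%, the Basic plan 301/1126 = 26.7% → the Basic plan
The Basic plan wins overall and in every signup group — no reversal.

No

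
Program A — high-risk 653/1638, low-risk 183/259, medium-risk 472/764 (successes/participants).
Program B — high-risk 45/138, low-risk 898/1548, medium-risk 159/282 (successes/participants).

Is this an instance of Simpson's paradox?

High-risk: Program A 653/1638 = 39.9%, Program B 45/138 = 32.6% → Program A
Low-risk: Program A 183/259 = 70.7%, Program B 898/1548 = 58.0% → Program A
Medium-risk: Program A 472/764 = 61.8%, Program B 159/282 = 56.4% → Program A
Overall: Program A 1308/2661 = 49.2%, Program B 1102/1968 = 56.0% → Program B
Program A wins each risk group but Program B wins overall — the comparison reverses. Program A's participants skew toward high-risk, which has a lower base rate.

Yes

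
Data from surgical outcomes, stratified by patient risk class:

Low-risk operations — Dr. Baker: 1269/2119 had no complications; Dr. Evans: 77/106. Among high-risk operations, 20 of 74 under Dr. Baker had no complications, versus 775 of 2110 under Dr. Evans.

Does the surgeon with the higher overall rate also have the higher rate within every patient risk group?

No

Low-risk: Dr. Baker 1269/2119 = 59.9%, Dr. Evans 77/106 = 72.6% → Dr. Evans
High-risk: Dr. Baker 20/74 = 27.0%, Dr. Evans 775/2110 = 36.7% → Dr. Evans
Overall: Dr. Baker 1289/2193 = 58.8%, Dr. Evans 852/2216 = 38.4% → Dr. Baker
Dr. Evans wins each patient risk group but Dr. Baker wins overall — the comparison reverses. Dr. Evans's operations skew toward high-risk, which has a lower base rate.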